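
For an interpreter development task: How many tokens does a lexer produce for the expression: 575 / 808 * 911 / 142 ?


Scanning '575 / 808 * 911 / 142'
Token 1: '575' -> integer_literal
Token 2: '/' -> operator
Token 3: '808' -> integer_literal
Token 4: '*' -> operator
Token 5: '911' -> integer_literal
Token 6: '/' -> operator
Token 7: '142' -> integer_literal
Total tokens: 7

7


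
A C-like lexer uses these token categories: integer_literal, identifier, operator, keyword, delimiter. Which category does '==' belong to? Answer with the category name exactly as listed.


Token: '=='
Checking categories:
  identifier: no
  integer_literal: no
  operator: YES
  keyword: no
  delimiter: no
Category: operator

operator


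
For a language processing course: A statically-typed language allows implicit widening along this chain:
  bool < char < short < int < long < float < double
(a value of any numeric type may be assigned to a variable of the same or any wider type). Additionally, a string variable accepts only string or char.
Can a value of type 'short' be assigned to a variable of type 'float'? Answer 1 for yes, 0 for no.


Target variable type: float
Source value type: short
Numeric ranks: short=2, float=5
Widening allowed iff rank(source) <= rank(target): 2 <= 5? Yes
Result: 1

1


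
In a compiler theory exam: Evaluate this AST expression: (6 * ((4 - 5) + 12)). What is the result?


Expression: (6 * ((4 - 5) + 12))
Evaluating step by step:
  4 - 5 = -1
  -1 + 12 = 11
  6 * 11 = 66
Result: 66

66


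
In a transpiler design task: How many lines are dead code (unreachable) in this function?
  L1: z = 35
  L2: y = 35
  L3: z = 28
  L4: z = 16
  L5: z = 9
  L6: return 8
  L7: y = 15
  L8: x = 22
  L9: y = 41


Analyzing control flow:
  L1: reachable (before return)
  L2: reachable (before return)
  L3: reachable (before return)
  L4: reachable (before return)
  L5: reachable (before return)
  L6: reachable (return statement)
  L7: DEAD (after return at L6)
  L8: DEAD (after return at L6)
  L9: DEAD (after return at L6)
Return at L6, total lines = 9
Dead lines: L7 through L9
Count: 3

3


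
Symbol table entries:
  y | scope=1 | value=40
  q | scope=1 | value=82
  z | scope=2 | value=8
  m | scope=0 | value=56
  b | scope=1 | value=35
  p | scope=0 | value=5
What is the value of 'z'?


Searching symbol table for 'z':
  y | scope=1 | value=40
  q | scope=1 | value=82
  z | scope=2 | value=8 <- MATCH
  m | scope=0 | value=56
  b | scope=1 | value=35
  p | scope=0 | value=5
Found 'z' at scope 2 with value 8

8


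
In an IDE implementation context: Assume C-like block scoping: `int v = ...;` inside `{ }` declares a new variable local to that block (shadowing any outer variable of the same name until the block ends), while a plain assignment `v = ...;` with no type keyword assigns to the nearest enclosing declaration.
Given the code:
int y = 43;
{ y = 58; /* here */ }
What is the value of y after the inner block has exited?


Analyzing scoping rules:
Outer scope: declares y = 43
Inner block: 'y = 58;' has no type keyword, so it is an assignment to the outer y (no shadowing)
The assignment changed the outer variable itself, so the new value persists after the block -> 58
Result: 58

58


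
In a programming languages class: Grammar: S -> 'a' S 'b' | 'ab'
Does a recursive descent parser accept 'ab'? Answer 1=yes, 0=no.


Grammar accepts strings of the form a^n b^n (n >= 1)
Word: 'ab'
Counting: 1 a's and 1 b's
Check: 1 == 1? Yes
Derivation (S -> aSb applied 0 time(s), then S -> ab): S => ab
Accepted

1


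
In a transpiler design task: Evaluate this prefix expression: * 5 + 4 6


Parsing prefix expression: * 5 + 4 6
Step 1: Innermost operation '+ 4 6'
  4 + 6 = 10
Step 2: Outer operation '* 5 [10]'
  5 * 10 = 50

50


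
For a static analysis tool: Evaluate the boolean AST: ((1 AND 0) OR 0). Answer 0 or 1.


Step 1: Evaluate inner node
  1 AND 0 = 0
Step 2: Evaluate root node
  0 OR 0 = 0

0


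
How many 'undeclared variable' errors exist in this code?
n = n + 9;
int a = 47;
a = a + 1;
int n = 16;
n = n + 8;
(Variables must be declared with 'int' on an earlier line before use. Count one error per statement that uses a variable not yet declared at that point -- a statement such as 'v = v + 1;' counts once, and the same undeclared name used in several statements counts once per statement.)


Scanning code line by line:
  Line 1: use 'n' -> ERROR (undeclared)
  Line 2: declare 'a' -> declared = ['a']
  Line 3: use 'a' -> OK (declared)
  Line 4: declare 'n' -> declared = ['a', 'n']
  Line 5: use 'n' -> OK (declared)
Total undeclared variable errors: 1

1


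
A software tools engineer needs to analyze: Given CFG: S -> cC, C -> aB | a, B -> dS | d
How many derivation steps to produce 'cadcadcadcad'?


Grammar: S -> cC, C -> aB | a, B -> dS | d
Deriving 'cadcadcadcad':
Step 1: S -> cC => cC
Step 2: C -> aB => caB
Step 3: B -> dS => cadS
Step 4: S -> cC => cadcC
Step 5: C -> aB => cadcaB
Step 6: B -> dS => cadcadS
Step 7: S -> cC => cadcadcC
Step 8: C -> aB => cadcadcaB
Step 9: B -> dS => cadcadcadS
Step 10: S -> cC => cadcadcadcC
Step 11: C -> aB => cadcadcadcaB
Step 12: B -> d => cadcadcadcad
Total derivation steps: 12

12


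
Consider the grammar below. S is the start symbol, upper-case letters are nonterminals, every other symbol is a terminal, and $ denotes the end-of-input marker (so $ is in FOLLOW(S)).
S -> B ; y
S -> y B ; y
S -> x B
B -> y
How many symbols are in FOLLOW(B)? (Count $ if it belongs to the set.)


S is the start symbol and does not occur in any rule body, so FOLLOW(S) = {$}.
Examining every occurrence of B in a rule body:
  S -> B ; y : B is followed by terminal ';' -> add ';'
  S -> y B ; y : B is followed by terminal ';' -> add ';' (already in the set)
  S -> x B : B is at the right end -> add FOLLOW(S) = {$}
  B -> y : B does not occur in the body -> contributes nothing
FOLLOW(B) = {;, $}
Count: 2

2


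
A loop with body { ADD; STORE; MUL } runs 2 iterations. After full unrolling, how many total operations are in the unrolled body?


Loop body operations: ADD, STORE, MUL (3 ops per iteration)
Unrolling 2 iterations:
  Iteration 1: ADD, STORE, MUL (3 ops)
  Iteration 2: ADD, STORE, MUL (3 ops)
Total: 2 iterations * 3 ops/iter = 6 operations

6


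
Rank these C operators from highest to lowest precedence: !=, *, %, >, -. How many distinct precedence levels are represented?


Looking up precedence for each operator:
  != -> precedence 3
  * -> precedence 6
  % -> precedence 6
  > -> precedence 4
  - -> precedence 5
Sorted highest to lowest: *, %, -, >, !=
Distinct precedence values: [6, 5, 4, 3]
Number of distinct levels: 4

4


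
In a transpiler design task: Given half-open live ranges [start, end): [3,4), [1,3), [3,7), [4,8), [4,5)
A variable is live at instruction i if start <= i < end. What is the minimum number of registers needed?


Live ranges:
  Var0: [3, 4)
  Var1: [1, 3)
  Var2: [3, 7)
  Var3: [4, 8)
  Var4: [4, 5)
Sweep-line events (position, delta, active):
  pos=1 start -> active=1
  pos=3 end -> active=0
  pos=3 start -> active=1
  pos=3 start -> active=2
  pos=4 end -> active=1
  pos=4 start -> active=2
  pos=4 start -> active=3
  pos=5 end -> active=2
  pos=7 end -> active=1
  pos=8 end -> active=0
Maximum simultaneous active: 3
Minimum registers needed: 3

3


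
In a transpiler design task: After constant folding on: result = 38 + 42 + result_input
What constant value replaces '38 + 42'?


Identifying constant sub-expression:
  Original: result = 38 + 42 + result_input
  38 and 42 are both compile-time constants
  Evaluating: 38 + 42 = 80
  After folding: result = 80 + result_input

80


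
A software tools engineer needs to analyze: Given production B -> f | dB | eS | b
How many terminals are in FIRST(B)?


Production: B -> f | dB | eS | b
Examining each alternative for leading terminals:
  B -> f : first terminal = 'f'
  B -> dB : first terminal = 'd'
  B -> eS : first terminal = 'e'
  B -> b : first terminal = 'b'
FIRST(B) = {b, d, e, f}
Count: 4

4


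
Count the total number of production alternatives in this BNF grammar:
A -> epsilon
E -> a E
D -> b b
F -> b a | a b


Counting alternatives per rule:
  A: 1 alternative(s)
  E: 1 alternative(s)
  D: 1 alternative(s)
  F: 2 alternative(s)
Sum: 1 + 1 + 1 + 2 = 5

5


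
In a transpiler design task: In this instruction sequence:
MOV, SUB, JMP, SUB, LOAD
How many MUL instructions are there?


Scanning instruction sequence for MUL:
  Position 1: MOV
  Position 2: SUB
  Position 3: JMP
  Position 4: SUB
  Position 5: LOAD
Matches at positions: []
Total MUL count: 0

0


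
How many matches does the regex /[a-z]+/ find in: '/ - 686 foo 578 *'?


Pattern: /[a-z]+/ (identifiers)
Input: '/ - 686 foo 578 *'
Scanning for matches:
  Match 1: 'foo'
Total matches: 1

1


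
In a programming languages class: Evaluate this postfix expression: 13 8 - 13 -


Processing tokens left to right:
Push 13, Push 8
Pop 13 and 8, compute 13 - 8 = 5, push 5
Push 13
Pop 5 and 13, compute 5 - 13 = -8, push -8
Stack result: -8

-8


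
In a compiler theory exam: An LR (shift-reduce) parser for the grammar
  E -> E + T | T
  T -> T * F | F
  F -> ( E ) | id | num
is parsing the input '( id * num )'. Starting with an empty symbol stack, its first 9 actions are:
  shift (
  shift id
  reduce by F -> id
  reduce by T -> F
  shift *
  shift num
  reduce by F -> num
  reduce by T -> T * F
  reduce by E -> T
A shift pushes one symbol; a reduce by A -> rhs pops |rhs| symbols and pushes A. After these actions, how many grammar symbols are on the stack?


Tracking the symbol stack through each action:
  Action 1: shift '(' : push -> stack = [(] (size 1)
  Action 2: shift 'id' : push -> stack = [(, id] (size 2)
  Action 3: reduce by F -> id : pop 1, push F -> stack = [(, F] (size 2)
  Action 4: reduce by T -> F : pop 1, push T -> stack = [(, T] (size 2)
  Action 5: shift '*' : push -> stack = [(, T, *] (size 3)
  Action 6: shift 'num' : push -> stack = [(, T, *, num] (size 4)
  Action 7: reduce by F -> num : pop 1, push F -> stack = [(, T, *, F] (size 4)
  Action 8: reduce by T -> T * F : pop 3, push T -> stack = [(, T] (size 2)
  Action 9: reduce by E -> T : pop 1, push E -> stack = [(, E] (size 2)
Final stack size: 2

2


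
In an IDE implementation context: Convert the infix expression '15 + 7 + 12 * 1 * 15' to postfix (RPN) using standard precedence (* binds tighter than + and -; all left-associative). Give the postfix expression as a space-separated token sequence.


Applying the shunting-yard algorithm:
  Operand 15 -> output
  Push '+' onto operator stack -> op-stack: [+]
  Operand 7 -> output
  See '+' (prec 1); top '+' (prec 1) >= it -> pop '+' to output
  Push '+' onto operator stack -> op-stack: [+]
  Operand 12 -> output
  Push '*' onto operator stack -> op-stack: [+, *]
  Operand 1 -> output
  See '*' (prec 2); top '*' (prec 2) >= it -> pop '*' to output
  Push '*' onto operator stack -> op-stack: [+, *]
  Operand 15 -> output
  End of input: pop '*' to output
  End of input: pop '+' to output
Postfix result: 15 7 + 12 1 * 15 * +

15 7 + 12 1 * 15 * +


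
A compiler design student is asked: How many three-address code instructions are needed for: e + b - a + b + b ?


Expression: e + b - a + b + b
Generating three-address code (respecting * over +/- precedence):
  Instruction 1: t1 = e + b
  Instruction 2: t2 = t1 - a
  Instruction 3: t3 = t2 + b
  Instruction 4: t4 = t3 + b
Total instructions: 4

4


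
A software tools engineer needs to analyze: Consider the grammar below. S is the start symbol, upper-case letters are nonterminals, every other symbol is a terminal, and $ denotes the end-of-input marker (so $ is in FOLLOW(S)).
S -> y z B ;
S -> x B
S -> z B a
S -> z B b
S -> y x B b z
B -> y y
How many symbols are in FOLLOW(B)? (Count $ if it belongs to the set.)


S is the start symbol and does not occur in any rule body, so FOLLOW(S) = {$}.
Examining every occurrence of B in a rule body:
  S -> y z B ; : B is followed by terminal ';' -> add ';'
  S -> x B : B is at the right end -> add FOLLOW(S) = {$}
  S -> z B a : B is followed by terminal 'a' -> add 'a'
  S -> z B b : B is followed by terminal 'b' -> add 'b'
  S -> y x B b z : B is followed by terminal 'b' -> add 'b' (already in the set)
  B -> y y : B does not occur in the body -> contributes nothing
FOLLOW(B) = {;, a, b, $}
Count: 4

4


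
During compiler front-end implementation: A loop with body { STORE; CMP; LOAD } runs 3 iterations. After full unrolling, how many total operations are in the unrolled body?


Loop body operations: STORE, CMP, LOAD (3 ops per iteration)
Unrolling 3 iterations:
  Iteration 1: STORE, CMP, LOAD (3 ops)
  Iteration 2: STORE, CMP, LOAD (3 ops)
  Iteration 3: STORE, CMP, LOAD (3 ops)
Total: 3 iterations * 3 ops/iter = 9 operations

9


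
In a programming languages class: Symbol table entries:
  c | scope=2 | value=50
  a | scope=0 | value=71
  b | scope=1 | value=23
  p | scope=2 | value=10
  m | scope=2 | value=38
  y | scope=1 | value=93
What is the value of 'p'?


Searching symbol table for 'p':
  c | scope=2 | value=50
  a | scope=0 | value=71
  b | scope=1 | value=23
  p | scope=2 | value=10 <- MATCH
  m | scope=2 | value=38
  y | scope=1 | value=93
Found 'p' at scope 2 with value 10

10


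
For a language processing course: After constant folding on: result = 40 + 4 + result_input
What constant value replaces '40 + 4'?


Identifying constant sub-expression:
  Original: result = 40 + 4 + result_input
  40 and 4 are both compile-time constants
  Evaluating: 40 + 4 = 44
  After folding: result = 44 + result_input

44


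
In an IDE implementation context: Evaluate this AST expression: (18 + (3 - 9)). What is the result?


Expression: (18 + (3 - 9))
Evaluating step by step:
  3 - 9 = -6
  18 + -6 = 12
Result: 12

12


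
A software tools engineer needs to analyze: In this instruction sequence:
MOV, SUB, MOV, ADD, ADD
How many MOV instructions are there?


Scanning instruction sequence for MOV:
  Position 1: MOV <- MATCH
  Position 2: SUB
  Position 3: MOV <- MATCH
  Position 4: ADD
  Position 5: ADD
Matches at positions: [1, 3]
Total MOV count: 2

2


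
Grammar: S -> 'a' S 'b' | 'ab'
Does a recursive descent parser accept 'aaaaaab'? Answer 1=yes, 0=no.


Grammar accepts strings of the form a^n b^n (n >= 1)
Word: 'aaaaaab'
Counting: 6 a's and 1 b's
Check: 6 == 1? No
Mismatch: a-count != b-count
Rejected

0


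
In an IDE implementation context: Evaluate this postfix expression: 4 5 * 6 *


Processing tokens left to right:
Push 4, Push 5
Pop 4 and 5, compute 4 * 5 = 20, push 20
Push 6
Pop 20 and 6, compute 20 * 6 = 120, push 120
Stack result: 120

120


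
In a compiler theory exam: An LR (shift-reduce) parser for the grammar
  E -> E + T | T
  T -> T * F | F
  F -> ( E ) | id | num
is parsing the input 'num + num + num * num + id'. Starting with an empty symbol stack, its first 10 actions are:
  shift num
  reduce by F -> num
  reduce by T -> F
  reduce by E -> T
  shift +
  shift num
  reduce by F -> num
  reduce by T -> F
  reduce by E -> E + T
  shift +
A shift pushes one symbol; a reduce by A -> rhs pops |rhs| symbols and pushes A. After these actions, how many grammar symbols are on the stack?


Tracking the symbol stack through each action:
  Action 1: shift 'num' : push -> stack = [num] (size 1)
  Action 2: reduce by F -> num : pop 1, push F -> stack = [F] (size 1)
  Action 3: reduce by T -> F : pop 1, push T -> stack = [T] (size 1)
  Action 4: reduce by E -> T : pop 1, push E -> stack = [E] (size 1)
  Action 5: shift '+' : push -> stack = [E, +] (size 2)
  Action 6: shift 'num' : push -> stack = [E, +, num] (size 3)
  Action 7: reduce by F -> num : pop 1, push F -> stack = [E, +, F] (size 3)
  Action 8: reduce by T -> F : pop 1, push T -> stack = [E, +, T] (size 3)
  Action 9: reduce by E -> E + T : pop 3, push E -> stack = [E] (size 1)
  Action 10: shift '+' : push -> stack = [E, +] (size 2)
Final stack size: 2

2


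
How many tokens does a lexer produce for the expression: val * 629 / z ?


Scanning 'val * 629 / z'
Token 1: 'val' -> identifier
Token 2: '*' -> operator
Token 3: '629' -> integer_literal
Token 4: '/' -> operator
Token 5: 'z' -> identifier
Total tokens: 5

5


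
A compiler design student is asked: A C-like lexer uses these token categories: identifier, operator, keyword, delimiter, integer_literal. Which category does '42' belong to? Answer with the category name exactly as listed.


Token: '42'
Checking categories:
  identifier: no
  integer_literal: YES
  operator: no
  keyword: no
  delimiter: no
Category: integer_literal

integer_literal


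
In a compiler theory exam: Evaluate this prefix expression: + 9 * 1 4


Parsing prefix expression: + 9 * 1 4
Step 1: Innermost operation '* 1 4'
  1 * 4 = 4
Step 2: Outer operation '+ 9 [4]'
  9 + 4 = 13

13


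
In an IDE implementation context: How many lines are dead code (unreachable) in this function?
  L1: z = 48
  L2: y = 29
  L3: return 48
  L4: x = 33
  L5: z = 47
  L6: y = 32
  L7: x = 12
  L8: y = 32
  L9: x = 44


Analyzing control flow:
  L1: reachable (before return)
  L2: reachable (before return)
  L3: reachable (return statement)
  L4: DEAD (after return at L3)
  L5: DEAD (after return at L3)
  L6: DEAD (after return at L3)
  L7: DEAD (after return at L3)
  L8: DEAD (after return at L3)
  L9: DEAD (after return at L3)
Return at L3, total lines = 9
Dead lines: L4 through L9
Count: 6

6


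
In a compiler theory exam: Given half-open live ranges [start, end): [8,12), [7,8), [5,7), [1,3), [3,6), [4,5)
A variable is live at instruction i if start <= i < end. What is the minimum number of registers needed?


Live ranges:
  Var0: [8, 12)
  Var1: [7, 8)
  Var2: [5, 7)
  Var3: [1, 3)
  Var4: [3, 6)
  Var5: [4, 5)
Sweep-line events (position, delta, active):
  pos=1 start -> active=1
  pos=3 end -> active=0
  pos=3 start -> active=1
  pos=4 start -> active=2
  pos=5 end -> active=1
  pos=5 start -> active=2
  pos=6 end -> active=1
  pos=7 end -> active=0
  pos=7 start -> active=1
  pos=8 end -> active=0
  pos=8 start -> active=1
  pos=12 end -> active=0
Maximum simultaneous active: 2
Minimum registers needed: 2

2


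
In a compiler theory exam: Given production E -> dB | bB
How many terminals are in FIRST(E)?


Production: E -> dB | bB
Examining each alternative for leading terminals:
  E -> dB : first terminal = 'd'
  E -> bB : first terminal = 'b'
FIRST(E) = {b, d}
Count: 2

2


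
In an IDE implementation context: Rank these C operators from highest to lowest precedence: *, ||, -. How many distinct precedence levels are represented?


Looking up precedence for each operator:
  * -> precedence 6
  || -> precedence 1
  - -> precedence 5
Sorted highest to lowest: *, -, ||
Distinct precedence values: [6, 5, 1]
Number of distinct levels: 3

3


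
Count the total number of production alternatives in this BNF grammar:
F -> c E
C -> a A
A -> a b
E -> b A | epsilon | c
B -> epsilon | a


Counting alternatives per rule:
  F: 1 alternative(s)
  C: 1 alternative(s)
  A: 1 alternative(s)
  E: 3 alternative(s)
  B: 2 alternative(s)
Sum: 1 + 1 + 1 + 3 + 2 = 8

8


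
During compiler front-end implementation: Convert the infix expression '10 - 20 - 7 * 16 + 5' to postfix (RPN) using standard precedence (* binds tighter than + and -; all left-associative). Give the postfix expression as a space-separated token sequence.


Applying the shunting-yard algorithm:
  Operand 10 -> output
  Push '-' onto operator stack -> op-stack: [-]
  Operand 20 -> output
  See '-' (prec 1); top '-' (prec 1) >= it -> pop '-' to output
  Push '-' onto operator stack -> op-stack: [-]
  Operand 7 -> output
  Push '*' onto operator stack -> op-stack: [-, *]
  Operand 16 -> output
  See '+' (prec 1); top '*' (prec 2) >= it -> pop '*' to output
  See '+' (prec 1); top '-' (prec 1) >= it -> pop '-' to output
  Push '+' onto operator stack -> op-stack: [+]
  Operand 5 -> output
  End of input: pop '+' to output
Postfix result: 10 20 - 7 16 * - 5 +

10 20 - 7 16 * - 5 +


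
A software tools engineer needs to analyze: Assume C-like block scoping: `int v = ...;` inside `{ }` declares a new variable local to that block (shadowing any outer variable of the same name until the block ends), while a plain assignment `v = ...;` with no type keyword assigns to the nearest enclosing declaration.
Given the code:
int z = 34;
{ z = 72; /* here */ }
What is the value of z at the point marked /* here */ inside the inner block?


Analyzing scoping rules:
Outer scope: declares z = 34
Inner block: 'z = 72;' has no type keyword, so it is an assignment to the outer z (no shadowing)
Inside the block, after the assignment -> 72
Result: 72

72


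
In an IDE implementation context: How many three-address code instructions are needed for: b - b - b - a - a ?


Expression: b - b - b - a - a
Generating three-address code (respecting * over +/- precedence):
  Instruction 1: t1 = b - b
  Instruction 2: t2 = t1 - b
  Instruction 3: t3 = t2 - a
  Instruction 4: t4 = t3 - a
Total instructions: 4

4


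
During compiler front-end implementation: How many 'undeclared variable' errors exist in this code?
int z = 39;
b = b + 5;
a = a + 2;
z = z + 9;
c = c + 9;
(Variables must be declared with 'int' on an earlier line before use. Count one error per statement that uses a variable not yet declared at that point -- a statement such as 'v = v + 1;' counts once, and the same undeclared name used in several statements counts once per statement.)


Scanning code line by line:
  Line 1: declare 'z' -> declared = ['z']
  Line 2: use 'b' -> ERROR (undeclared)
  Line 3: use 'a' -> ERROR (undeclared)
  Line 4: use 'z' -> OK (declared)
  Line 5: use 'c' -> ERROR (undeclared)
Total undeclared variable errors: 3

3


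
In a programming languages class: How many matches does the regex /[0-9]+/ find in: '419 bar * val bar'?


Pattern: /[0-9]+/ (int literals)
Input: '419 bar * val bar'
Scanning for matches:
  Match 1: '419'
Total matches: 1

1


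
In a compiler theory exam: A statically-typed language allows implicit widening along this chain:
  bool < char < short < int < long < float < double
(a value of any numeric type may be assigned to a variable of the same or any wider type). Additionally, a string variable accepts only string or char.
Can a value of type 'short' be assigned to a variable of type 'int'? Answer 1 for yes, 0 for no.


Target variable type: int
Source value type: short
Numeric ranks: short=2, int=3
Widening allowed iff rank(source) <= rank(target): 2 <= 3? Yes
Result: 1

1


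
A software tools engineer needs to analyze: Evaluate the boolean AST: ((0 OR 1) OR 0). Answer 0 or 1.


Step 1: Evaluate inner node
  0 OR 1 = 1
Step 2: Evaluate root node
  1 OR 0 = 1

1


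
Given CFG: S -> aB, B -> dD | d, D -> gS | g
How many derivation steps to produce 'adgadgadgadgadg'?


Grammar: S -> aB, B -> dD | d, D -> gS | g
Deriving 'adgadgadgadgadg':
Step 1: S -> aB => aB
Step 2: B -> dD => adD
Step 3: D -> gS => adgS
Step 4: S -> aB => adgaB
Step 5: B -> dD => adgadD
Step 6: D -> gS => adgadgS
Step 7: S -> aB => adgadgaB
Step 8: B -> dD => adgadgadD
Step 9: D -> gS => adgadgadgS
Step 10: S -> aB => adgadgadgaB
Step 11: B -> dD => adgadgadgadD
Step 12: D -> gS => adgadgadgadgS
Step 13: S -> aB => adgadgadgadgaB
Step 14: B -> dD => adgadgadgadgadD
Step 15: D -> g => adgadgadgadgadg
Total derivation steps: 15

15


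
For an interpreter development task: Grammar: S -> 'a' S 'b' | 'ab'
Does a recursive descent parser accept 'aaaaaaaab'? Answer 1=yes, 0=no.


Grammar accepts strings of the form a^n b^n (n >= 1)
Word: 'aaaaaaaab'
Counting: 8 a's and 1 b's
Check: 8 == 1? No
Mismatch: a-count != b-count
Rejected

0


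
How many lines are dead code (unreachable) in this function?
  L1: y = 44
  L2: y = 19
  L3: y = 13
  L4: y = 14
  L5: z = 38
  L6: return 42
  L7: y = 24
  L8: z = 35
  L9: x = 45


Analyzing control flow:
  L1: reachable (before return)
  L2: reachable (before return)
  L3: reachable (before return)
  L4: reachable (before return)
  L5: reachable (before return)
  L6: reachable (return statement)
  L7: DEAD (after return at L6)
  L8: DEAD (after return at L6)
  L9: DEAD (after return at L6)
Return at L6, total lines = 9
Dead lines: L7 through L9
Count: 3

3


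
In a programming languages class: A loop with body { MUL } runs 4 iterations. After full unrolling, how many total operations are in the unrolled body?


Loop body operations: MUL (1 op per iteration)
Unrolling 4 iterations:
  Iteration 1: MUL (1 ops)
  Iteration 2: MUL (1 ops)
  Iteration 3: MUL (1 ops)
  Iteration 4: MUL (1 ops)
Total: 4 iterations * 1 ops/iter = 4 operations

4


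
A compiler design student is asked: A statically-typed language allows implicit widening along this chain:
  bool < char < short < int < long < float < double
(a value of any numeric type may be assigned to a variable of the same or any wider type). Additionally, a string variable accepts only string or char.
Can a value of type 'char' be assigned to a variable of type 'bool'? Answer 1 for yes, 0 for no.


Target variable type: bool
Source value type: char
Numeric ranks: char=1, bool=0
Widening allowed iff rank(source) <= rank(target): 1 <= 0? No
Result: 0

0


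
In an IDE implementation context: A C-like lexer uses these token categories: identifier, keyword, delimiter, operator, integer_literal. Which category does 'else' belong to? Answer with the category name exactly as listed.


Token: 'else'
Checking categories:
  identifier: no
  integer_literal: no
  operator: no
  keyword: YES
  delimiter: no
Category: keyword

keyword


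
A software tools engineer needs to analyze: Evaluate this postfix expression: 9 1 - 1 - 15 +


Processing tokens left to right:
Push 9, Push 1
Pop 9 and 1, compute 9 - 1 = 8, push 8
Push 1
Pop 8 and 1, compute 8 - 1 = 7, push 7
Push 15
Pop 7 and 15, compute 7 + 15 = 22, push 22
Stack result: 22

22


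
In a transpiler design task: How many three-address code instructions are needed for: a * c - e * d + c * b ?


Expression: a * c - e * d + c * b
Generating three-address code (respecting * over +/- precedence):
  Instruction 1: t1 = a * c
  Instruction 2: t2 = e * d
  Instruction 3: t3 = c * b
  Instruction 4: t4 = t1 - t2
  Instruction 5: t5 = t4 + t3
Total instructions: 5

5


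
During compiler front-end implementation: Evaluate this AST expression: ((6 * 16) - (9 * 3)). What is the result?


Expression: ((6 * 16) - (9 * 3))
Evaluating step by step:
  6 * 16 = 96
  9 * 3 = 27
  96 - 27 = 69
Result: 69

69


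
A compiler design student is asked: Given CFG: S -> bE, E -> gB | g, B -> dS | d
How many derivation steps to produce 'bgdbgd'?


Grammar: S -> bE, E -> gB | g, B -> dS | d
Deriving 'bgdbgd':
Step 1: S -> bE => bE
Step 2: E -> gB => bgB
Step 3: B -> dS => bgdS
Step 4: S -> bE => bgdbE
Step 5: E -> gB => bgdbgB
Step 6: B -> d => bgdbgd
Total derivation steps: 6

6


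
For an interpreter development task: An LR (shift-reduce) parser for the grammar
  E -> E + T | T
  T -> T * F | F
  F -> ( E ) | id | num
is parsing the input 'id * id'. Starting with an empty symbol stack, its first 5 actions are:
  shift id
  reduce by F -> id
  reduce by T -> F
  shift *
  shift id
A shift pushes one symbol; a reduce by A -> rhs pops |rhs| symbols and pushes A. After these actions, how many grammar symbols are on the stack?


Tracking the symbol stack through each action:
  Action 1: shift 'id' : push -> stack = [id] (size 1)
  Action 2: reduce by F -> id : pop 1, push F -> stack = [F] (size 1)
  Action 3: reduce by T -> F : pop 1, push T -> stack = [T] (size 1)
  Action 4: shift '*' : push -> stack = [T, *] (size 2)
  Action 5: shift 'id' : push -> stack = [T, *, id] (size 3)
Final stack size: 3

3


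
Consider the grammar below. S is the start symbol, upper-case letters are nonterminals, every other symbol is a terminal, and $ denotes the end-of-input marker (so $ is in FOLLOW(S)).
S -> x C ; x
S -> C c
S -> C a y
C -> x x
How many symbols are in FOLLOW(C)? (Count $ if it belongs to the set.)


S is the start symbol and does not occur in any rule body, so FOLLOW(S) = {$}.
Examining every occurrence of C in a rule body:
  S -> x C ; x : C is followed by terminal ';' -> add ';'
  S -> C c : C is followed by terminal 'c' -> add 'c'
  S -> C a y : C is followed by terminal 'a' -> add 'a'
  C -> x x : C does not occur in the body -> contributes nothing
FOLLOW(C) = {;, a, c}
Count: 3

3


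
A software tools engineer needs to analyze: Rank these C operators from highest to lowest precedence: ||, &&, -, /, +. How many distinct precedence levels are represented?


Looking up precedence for each operator:
  || -> precedence 1
  && -> precedence 2
  - -> precedence 5
  / -> precedence 6
  + -> precedence 5
Sorted highest to lowest: /, -, +, &&, ||
Distinct precedence values: [6, 5, 2, 1]
Number of distinct levels: 4

4


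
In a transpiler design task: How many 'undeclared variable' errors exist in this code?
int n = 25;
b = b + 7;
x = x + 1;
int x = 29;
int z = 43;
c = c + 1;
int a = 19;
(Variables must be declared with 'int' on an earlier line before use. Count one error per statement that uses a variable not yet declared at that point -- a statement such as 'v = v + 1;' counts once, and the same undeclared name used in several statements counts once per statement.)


Scanning code line by line:
  Line 1: declare 'n' -> declared = ['n']
  Line 2: use 'b' -> ERROR (undeclared)
  Line 3: use 'x' -> ERROR (undeclared)
  Line 4: declare 'x' -> declared = ['n', 'x']
  Line 5: declare 'z' -> declared = ['n', 'x', 'z']
  Line 6: use 'c' -> ERROR (undeclared)
  Line 7: declare 'a' -> declared = ['a', 'n', 'x', 'z']
Total undeclared variable errors: 3

3


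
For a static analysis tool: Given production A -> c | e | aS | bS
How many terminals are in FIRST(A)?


Production: A -> c | e | aS | bS
Examining each alternative for leading terminals:
  A -> c : first terminal = 'c'
  A -> e : first terminal = 'e'
  A -> aS : first terminal = 'a'
  A -> bS : first terminal = 'b'
FIRST(A) = {a, b, c, e}
Count: 4

4


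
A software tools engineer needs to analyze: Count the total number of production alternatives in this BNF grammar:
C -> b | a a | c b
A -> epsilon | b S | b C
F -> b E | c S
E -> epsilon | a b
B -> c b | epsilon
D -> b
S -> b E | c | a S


Counting alternatives per rule:
  C: 3 alternative(s)
  A: 3 alternative(s)
  F: 2 alternative(s)
  E: 2 alternative(s)
  B: 2 alternative(s)
  D: 1 alternative(s)
  S: 3 alternative(s)
Sum: 3 + 3 + 2 + 2 + 2 + 1 + 3 = 16

16


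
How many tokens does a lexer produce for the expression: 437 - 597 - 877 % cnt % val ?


Scanning '437 - 597 - 877 % cnt % val'
Token 1: '437' -> integer_literal
Token 2: '-' -> operator
Token 3: '597' -> integer_literal
Token 4: '-' -> operator
Token 5: '877' -> integer_literal
Token 6: '%' -> operator
Token 7: 'cnt' -> identifier
Token 8: '%' -> operator
Token 9: 'val' -> identifier
Total tokens: 9

9


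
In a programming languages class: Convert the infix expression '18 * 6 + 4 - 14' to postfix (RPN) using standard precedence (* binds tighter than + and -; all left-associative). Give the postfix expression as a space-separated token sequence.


Applying the shunting-yard algorithm:
  Operand 18 -> output
  Push '*' onto operator stack -> op-stack: [*]
  Operand 6 -> output
  See '+' (prec 1); top '*' (prec 2) >= it -> pop '*' to output
  Push '+' onto operator stack -> op-stack: [+]
  Operand 4 -> output
  See '-' (prec 1); top '+' (prec 1) >= it -> pop '+' to output
  Push '-' onto operator stack -> op-stack: [-]
  Operand 14 -> output
  End of input: pop '-' to output
Postfix result: 18 6 * 4 + 14 -

18 6 * 4 + 14 -


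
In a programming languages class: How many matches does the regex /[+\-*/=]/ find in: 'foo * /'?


Pattern: /[+\-*/=]/ (operators)
Input: 'foo * /'
Scanning for matches:
  Match 1: '*'
  Match 2: '/'
Total matches: 2

2


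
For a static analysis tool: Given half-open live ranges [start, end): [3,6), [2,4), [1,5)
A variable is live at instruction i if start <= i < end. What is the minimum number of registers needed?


Live ranges:
  Var0: [3, 6)
  Var1: [2, 4)
  Var2: [1, 5)
Sweep-line events (position, delta, active):
  pos=1 start -> active=1
  pos=2 start -> active=2
  pos=3 start -> active=3
  pos=4 end -> active=2
  pos=5 end -> active=1
  pos=6 end -> active=0
Maximum simultaneous active: 3
Minimum registers needed: 3

3


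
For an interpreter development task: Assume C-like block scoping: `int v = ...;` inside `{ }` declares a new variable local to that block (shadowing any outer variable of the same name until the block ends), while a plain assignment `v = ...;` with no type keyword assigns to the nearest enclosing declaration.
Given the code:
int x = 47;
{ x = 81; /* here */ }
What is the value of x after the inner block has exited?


Analyzing scoping rules:
Outer scope: declares x = 47
Inner block: 'x = 81;' has no type keyword, so it is an assignment to the outer x (no shadowing)
The assignment changed the outer variable itself, so the new value persists after the block -> 81
Result: 81

81


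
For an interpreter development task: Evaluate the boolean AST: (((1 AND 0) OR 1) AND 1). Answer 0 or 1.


Step 1: Evaluate inner node
  1 AND 0 = 0
Step 2: Evaluate next node
  0 OR 1 = 1
Step 3: Evaluate root node
  1 AND 1 = 1

1


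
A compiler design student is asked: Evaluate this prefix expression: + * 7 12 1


Parsing prefix expression: + * 7 12 1
Step 1: Innermost operation '* 7 12'
  7 * 12 = 84
Step 2: Outer operation '+ [84] 1'
  84 + 1 = 85

85


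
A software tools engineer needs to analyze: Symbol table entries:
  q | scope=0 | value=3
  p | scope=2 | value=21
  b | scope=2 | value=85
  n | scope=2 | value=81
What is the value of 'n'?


Searching symbol table for 'n':
  q | scope=0 | value=3
  p | scope=2 | value=21
  b | scope=2 | value=85
  n | scope=2 | value=81 <- MATCH
Found 'n' at scope 2 with value 81

81


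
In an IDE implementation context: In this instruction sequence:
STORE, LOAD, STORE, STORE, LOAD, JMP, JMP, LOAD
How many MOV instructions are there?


Scanning instruction sequence for MOV:
  Position 1: STORE
  Position 2: LOAD
  Position 3: STORE
  Position 4: STORE
  Position 5: LOAD
  Position 6: JMP
  Position 7: JMP
  Position 8: LOAD
Matches at positions: []
Total MOV count: 0

0


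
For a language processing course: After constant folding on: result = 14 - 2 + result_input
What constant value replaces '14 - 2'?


Identifying constant sub-expression:
  Original: result = 14 - 2 + result_input
  14 and 2 are both compile-time constants
  Evaluating: 14 - 2 = 12
  After folding: result = 12 + result_input

12


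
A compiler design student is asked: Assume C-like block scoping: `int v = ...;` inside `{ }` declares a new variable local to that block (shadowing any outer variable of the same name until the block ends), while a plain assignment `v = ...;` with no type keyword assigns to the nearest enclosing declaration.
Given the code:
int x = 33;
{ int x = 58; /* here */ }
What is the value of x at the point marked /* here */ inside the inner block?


Analyzing scoping rules:
Outer scope: declares x = 33
Inner block: 'int x = 58;' declares a NEW x that shadows the outer one
Inside the block the inner declaration is in scope -> 58
Result: 58

58


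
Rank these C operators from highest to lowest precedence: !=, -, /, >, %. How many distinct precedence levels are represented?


Looking up precedence for each operator:
  != -> precedence 3
  - -> precedence 5
  / -> precedence 6
  > -> precedence 4
  % -> precedence 6
Sorted highest to lowest: /, %, -, >, !=
Distinct precedence values: [6, 5, 4, 3]
Number of distinct levels: 4

4


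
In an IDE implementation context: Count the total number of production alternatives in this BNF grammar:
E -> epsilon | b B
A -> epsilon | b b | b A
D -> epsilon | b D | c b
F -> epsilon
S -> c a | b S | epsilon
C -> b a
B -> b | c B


Counting alternatives per rule:
  E: 2 alternative(s)
  A: 3 alternative(s)
  D: 3 alternative(s)
  F: 1 alternative(s)
  S: 3 alternative(s)
  C: 1 alternative(s)
  B: 2 alternative(s)
Sum: 2 + 3 + 3 + 1 + 3 + 1 + 2 = 15

15


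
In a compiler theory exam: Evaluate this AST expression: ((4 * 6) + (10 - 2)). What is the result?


Expression: ((4 * 6) + (10 - 2))
Evaluating step by step:
  4 * 6 = 24
  10 - 2 = 8
  24 + 8 = 32
Result: 32

32


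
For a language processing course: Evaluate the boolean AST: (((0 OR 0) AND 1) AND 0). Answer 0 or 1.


Step 1: Evaluate inner node
  0 OR 0 = 0
Step 2: Evaluate next node
  0 AND 1 = 0
Step 3: Evaluate root node
  0 AND 0 = 0

0


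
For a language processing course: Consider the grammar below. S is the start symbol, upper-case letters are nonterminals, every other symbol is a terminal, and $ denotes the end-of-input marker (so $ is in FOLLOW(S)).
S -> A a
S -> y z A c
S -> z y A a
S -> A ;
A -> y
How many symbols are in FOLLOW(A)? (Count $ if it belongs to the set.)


S is the start symbol and does not occur in any rule body, so FOLLOW(S) = {$}.
Examining every occurrence of A in a rule body:
  S -> A a : A is followed by terminal 'a' -> add 'a'
  S -> y z A c : A is followed by terminal 'c' -> add 'c'
  S -> z y A a : A is followed by terminal 'a' -> add 'a' (already in the set)
  S -> A ; : A is followed by terminal ';' -> add ';'
  A -> y : A does not occur in the body -> contributes nothing
FOLLOW(A) = {;, a, c}
Count: 3

3


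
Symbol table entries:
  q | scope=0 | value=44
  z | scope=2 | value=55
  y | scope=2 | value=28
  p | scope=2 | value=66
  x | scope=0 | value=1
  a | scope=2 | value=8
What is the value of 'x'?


Searching symbol table for 'x':
  q | scope=0 | value=44
  z | scope=2 | value=55
  y | scope=2 | value=28
  p | scope=2 | value=66
  x | scope=0 | value=1 <- MATCH
  a | scope=2 | value=8
Found 'x' at scope 0 with value 1

1


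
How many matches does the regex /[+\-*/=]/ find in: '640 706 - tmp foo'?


Pattern: /[+\-*/=]/ (operators)
Input: '640 706 - tmp foo'
Scanning for matches:
  Match 1: '-'
Total matches: 1

1


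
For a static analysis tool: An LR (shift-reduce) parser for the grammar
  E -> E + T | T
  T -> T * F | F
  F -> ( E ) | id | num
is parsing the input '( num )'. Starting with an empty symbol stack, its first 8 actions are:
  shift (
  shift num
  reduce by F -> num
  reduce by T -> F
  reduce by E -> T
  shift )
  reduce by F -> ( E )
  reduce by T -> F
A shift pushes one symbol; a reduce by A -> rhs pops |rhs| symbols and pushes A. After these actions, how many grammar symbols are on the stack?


Tracking the symbol stack through each action:
  Action 1: shift '(' : push -> stack = [(] (size 1)
  Action 2: shift 'num' : push -> stack = [(, num] (size 2)
  Action 3: reduce by F -> num : pop 1, push F -> stack = [(, F] (size 2)
  Action 4: reduce by T -> F : pop 1, push T -> stack = [(, T] (size 2)
  Action 5: reduce by E -> T : pop 1, push E -> stack = [(, E] (size 2)
  Action 6: shift ')' : push -> stack = [(, E, )] (size 3)
  Action 7: reduce by F -> ( E ) : pop 3, push F -> stack = [F] (size 1)
  Action 8: reduce by T -> F : pop 1, push T -> stack = [T] (size 1)
Final stack size: 1

1


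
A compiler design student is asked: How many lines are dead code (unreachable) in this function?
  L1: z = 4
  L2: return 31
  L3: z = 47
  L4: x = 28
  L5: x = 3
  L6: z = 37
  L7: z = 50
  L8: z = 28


Analyzing control flow:
  L1: reachable (before return)
  L2: reachable (return statement)
  L3: DEAD (after return at L2)
  L4: DEAD (after return at L2)
  L5: DEAD (after return at L2)
  L6: DEAD (after return at L2)
  L7: DEAD (after return at L2)
  L8: DEAD (after return at L2)
Return at L2, total lines = 8
Dead lines: L3 through L8
Count: 6

6


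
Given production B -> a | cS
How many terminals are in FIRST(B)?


Production: B -> a | cS
Examining each alternative for leading terminals:
  B -> a : first terminal = 'a'
  B -> cS : first terminal = 'c'
FIRST(B) = {a, c}
Count: 2

2
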